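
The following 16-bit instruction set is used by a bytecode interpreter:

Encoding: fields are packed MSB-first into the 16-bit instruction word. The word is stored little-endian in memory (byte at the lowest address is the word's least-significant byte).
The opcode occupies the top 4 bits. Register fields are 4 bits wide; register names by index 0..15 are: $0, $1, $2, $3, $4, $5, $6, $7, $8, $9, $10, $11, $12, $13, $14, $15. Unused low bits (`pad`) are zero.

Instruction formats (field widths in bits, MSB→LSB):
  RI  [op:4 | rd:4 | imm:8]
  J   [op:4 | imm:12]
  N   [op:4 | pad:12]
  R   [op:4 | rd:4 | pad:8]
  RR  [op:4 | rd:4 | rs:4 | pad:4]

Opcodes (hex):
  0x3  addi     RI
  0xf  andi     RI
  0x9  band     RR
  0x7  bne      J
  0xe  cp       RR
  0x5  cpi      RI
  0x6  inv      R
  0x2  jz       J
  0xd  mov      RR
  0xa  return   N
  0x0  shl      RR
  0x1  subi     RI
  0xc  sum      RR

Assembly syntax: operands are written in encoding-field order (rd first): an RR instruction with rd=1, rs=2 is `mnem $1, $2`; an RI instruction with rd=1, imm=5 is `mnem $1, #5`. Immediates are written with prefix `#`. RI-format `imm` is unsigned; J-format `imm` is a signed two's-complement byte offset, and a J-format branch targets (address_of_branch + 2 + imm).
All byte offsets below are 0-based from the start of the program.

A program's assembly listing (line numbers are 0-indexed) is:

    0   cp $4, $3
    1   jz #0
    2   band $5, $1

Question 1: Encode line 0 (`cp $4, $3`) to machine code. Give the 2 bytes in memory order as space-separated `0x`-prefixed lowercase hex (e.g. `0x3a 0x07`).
0x30 0xe4

L0: cp op=0xe:4|rd=4:4|rs=3:4|pad=0:4 ⇒ 0xe430 ⇒ little 30 e4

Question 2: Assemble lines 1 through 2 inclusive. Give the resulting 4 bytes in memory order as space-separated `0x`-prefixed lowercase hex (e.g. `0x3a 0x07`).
0x00 0x20 0x10 0x95

line 1 (jz): pack op=0x2:4|imm=0:12 = 0x2000; little→ 00 20
line 2 (band): pack op=0x9:4|rd=5:4|rs=1:4|pad=0:4 = 0x9510; little→ 10 95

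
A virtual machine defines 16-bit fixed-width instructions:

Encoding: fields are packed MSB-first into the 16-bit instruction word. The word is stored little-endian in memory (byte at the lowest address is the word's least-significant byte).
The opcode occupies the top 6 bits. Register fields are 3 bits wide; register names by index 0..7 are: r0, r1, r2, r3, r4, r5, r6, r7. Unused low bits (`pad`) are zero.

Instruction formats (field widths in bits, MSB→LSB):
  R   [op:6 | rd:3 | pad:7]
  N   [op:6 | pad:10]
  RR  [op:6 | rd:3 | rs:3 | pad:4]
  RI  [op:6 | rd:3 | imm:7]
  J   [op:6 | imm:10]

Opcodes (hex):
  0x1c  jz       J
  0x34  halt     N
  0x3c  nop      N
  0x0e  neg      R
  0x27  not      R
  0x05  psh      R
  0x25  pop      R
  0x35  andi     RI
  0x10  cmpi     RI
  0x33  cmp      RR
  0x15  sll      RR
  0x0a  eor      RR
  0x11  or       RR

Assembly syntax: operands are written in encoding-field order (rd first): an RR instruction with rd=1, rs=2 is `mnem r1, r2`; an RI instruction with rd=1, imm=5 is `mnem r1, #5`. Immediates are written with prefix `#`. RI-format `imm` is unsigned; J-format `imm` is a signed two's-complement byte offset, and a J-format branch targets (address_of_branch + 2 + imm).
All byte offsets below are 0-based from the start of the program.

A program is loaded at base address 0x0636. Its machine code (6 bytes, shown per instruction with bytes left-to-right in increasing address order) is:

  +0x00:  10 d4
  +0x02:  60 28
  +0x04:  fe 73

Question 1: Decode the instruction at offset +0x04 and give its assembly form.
jz #-2

@+04  little-endian(fe 73) = 0x73fe
  opcode bits[15:10]=0x1c: jz/J
  imm: (w>>0)&0x3ff=0x3fe (s10→-2) → #-2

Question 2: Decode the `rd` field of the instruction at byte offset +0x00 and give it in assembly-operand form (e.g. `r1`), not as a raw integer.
r0

+0x00: 10 d4 ⇒ word 0xd410 (little)
  top 6b → 0x35 → andi [RI]
  rd: (w>>7)&0x7=0x0 → r0
  imm: (w>>0)&0x7f=0x10 → #16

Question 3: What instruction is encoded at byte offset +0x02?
eor r0, r6

@+02  little-endian(60 28) = 0x2860
  top 6b → 0xa → eor [RR]
  rd: (w>>7)&0x7=0x0 → r0
  rs: (w>>4)&0x7=0x6 → r6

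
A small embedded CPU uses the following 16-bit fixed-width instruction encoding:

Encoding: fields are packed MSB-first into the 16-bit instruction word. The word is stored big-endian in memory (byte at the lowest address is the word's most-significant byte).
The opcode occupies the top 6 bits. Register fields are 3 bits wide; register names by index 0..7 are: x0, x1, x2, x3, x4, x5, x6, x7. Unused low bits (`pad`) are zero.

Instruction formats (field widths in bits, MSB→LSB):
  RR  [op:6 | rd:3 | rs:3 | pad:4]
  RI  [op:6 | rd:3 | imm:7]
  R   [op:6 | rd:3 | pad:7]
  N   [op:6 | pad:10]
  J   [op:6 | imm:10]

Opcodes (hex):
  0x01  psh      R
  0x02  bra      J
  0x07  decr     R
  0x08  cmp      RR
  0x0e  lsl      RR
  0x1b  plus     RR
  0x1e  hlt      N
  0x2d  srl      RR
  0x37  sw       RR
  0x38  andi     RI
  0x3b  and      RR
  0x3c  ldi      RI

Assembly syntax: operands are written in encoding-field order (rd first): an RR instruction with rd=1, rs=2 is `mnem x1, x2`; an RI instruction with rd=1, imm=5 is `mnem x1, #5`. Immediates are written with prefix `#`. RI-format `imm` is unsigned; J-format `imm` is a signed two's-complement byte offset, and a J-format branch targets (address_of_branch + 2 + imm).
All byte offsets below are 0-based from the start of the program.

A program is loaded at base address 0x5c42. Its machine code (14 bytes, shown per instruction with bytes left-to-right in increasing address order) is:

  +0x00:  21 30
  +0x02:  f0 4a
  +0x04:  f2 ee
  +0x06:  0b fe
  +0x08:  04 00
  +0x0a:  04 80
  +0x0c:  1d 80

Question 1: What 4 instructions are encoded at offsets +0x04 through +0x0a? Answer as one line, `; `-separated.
ldi x5, #110; bra #-2; psh x0; psh x1

+0x04: f2 ee ⇒ word 0xf2ee (big)
  top 6b → 0x3c → ldi [RI]
  rd: (w>>7)&0x7=0x5 → x5
  imm: (w>>0)&0x7f=0x6e → #110
+0x06: 0b fe ⇒ word 0x0bfe (big)
  top 6b → 0x2 → bra [J]
  imm: (w>>0)&0x3ff=0x3fe (s10→-2) → #-2
+0x08: 04 00 ⇒ word 0x0400 (big)
  top 6b → 0x1 → psh [R]
  rd: (w>>7)&0x7=0x0 → x0
+0x0a: 04 80 ⇒ word 0x0480 (big)
  top 6b → 0x1 → psh [R]
  rd: (w>>7)&0x7=0x1 → x1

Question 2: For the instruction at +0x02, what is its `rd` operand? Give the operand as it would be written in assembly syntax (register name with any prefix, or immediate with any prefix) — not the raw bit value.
[02] f0 4a → 0xf04a
  op=0xf04a>>10=0x3c ⇒ ldi (RI)
  rd@[9:7]=0x0 ⇒ x0
  imm@[6:0]=0x4a ⇒ #74

x0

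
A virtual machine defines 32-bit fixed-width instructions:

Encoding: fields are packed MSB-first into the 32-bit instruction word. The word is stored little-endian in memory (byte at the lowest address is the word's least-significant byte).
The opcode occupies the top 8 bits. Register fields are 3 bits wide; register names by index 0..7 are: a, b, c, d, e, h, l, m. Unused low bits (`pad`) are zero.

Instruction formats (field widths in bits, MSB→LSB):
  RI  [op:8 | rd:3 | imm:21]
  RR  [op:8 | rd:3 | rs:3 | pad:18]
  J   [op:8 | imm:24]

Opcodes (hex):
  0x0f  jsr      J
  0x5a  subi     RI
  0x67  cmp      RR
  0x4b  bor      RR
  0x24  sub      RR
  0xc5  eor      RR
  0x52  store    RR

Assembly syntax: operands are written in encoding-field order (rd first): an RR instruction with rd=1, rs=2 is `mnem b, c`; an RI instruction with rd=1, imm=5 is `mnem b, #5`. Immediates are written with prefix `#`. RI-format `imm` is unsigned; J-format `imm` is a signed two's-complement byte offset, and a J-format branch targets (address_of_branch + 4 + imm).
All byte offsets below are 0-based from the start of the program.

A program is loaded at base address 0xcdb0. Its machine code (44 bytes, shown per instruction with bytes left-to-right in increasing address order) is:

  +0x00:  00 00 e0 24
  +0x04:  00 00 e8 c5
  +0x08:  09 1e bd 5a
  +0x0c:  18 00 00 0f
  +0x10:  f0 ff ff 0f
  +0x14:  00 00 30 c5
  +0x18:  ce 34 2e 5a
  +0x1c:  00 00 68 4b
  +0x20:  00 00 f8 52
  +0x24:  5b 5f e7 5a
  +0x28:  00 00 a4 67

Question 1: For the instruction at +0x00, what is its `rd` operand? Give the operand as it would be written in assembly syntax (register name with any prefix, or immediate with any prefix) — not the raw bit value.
+0x00: 00 00 e0 24 ⇒ word 0x24e00000 (little)
  op=0x24e00000>>24=0x24 ⇒ sub (RR)
  rd@[23:21]=0x7 ⇒ m
  rs@[20:18]=0x0 ⇒ a

m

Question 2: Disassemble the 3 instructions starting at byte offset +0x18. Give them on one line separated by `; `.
subi b, #931022; bor d, c; store m, l

@+18  little-endian(ce 34 2e 5a) = 0x5a2e34ce
  op=0x5a2e34ce>>24=0x5a ⇒ subi (RI)
  rd@[23:21]=0x1 ⇒ b
  imm@[20:0]=0xe34ce ⇒ #931022
@+1c  little-endian(00 00 68 4b) = 0x4b680000
  op=0x4b680000>>24=0x4b ⇒ bor (RR)
  rd@[23:21]=0x3 ⇒ d
  rs@[20:18]=0x2 ⇒ c
@+20  little-endian(00 00 f8 52) = 0x52f80000
  op=0x52f80000>>24=0x52 ⇒ store (RR)
  rd@[23:21]=0x7 ⇒ m
  rs@[20:18]=0x6 ⇒ l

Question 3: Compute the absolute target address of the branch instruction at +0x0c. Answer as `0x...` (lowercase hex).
[0c] 18 00 00 0f → 0x0f000018
  op=0x0f000018>>24=0xf ⇒ jsr (J)
  [23:0] imm=24 = #24
  target = base 0xcdb0 + off 0x0c + 4 + imm 24 = 0xcdd8

0xcdd8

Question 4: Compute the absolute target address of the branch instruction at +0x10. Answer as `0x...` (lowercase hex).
@+10  little-endian(f0 ff ff 0f) = 0x0ffffff0
  top 8b → 0xf → jsr [J]
  imm@[23:0]=0xfffff0 (s24→-16) ⇒ #-16
  target = base 0xcdb0 + off 0x10 + 4 + imm -16 = 0xcdb4

0xcdb4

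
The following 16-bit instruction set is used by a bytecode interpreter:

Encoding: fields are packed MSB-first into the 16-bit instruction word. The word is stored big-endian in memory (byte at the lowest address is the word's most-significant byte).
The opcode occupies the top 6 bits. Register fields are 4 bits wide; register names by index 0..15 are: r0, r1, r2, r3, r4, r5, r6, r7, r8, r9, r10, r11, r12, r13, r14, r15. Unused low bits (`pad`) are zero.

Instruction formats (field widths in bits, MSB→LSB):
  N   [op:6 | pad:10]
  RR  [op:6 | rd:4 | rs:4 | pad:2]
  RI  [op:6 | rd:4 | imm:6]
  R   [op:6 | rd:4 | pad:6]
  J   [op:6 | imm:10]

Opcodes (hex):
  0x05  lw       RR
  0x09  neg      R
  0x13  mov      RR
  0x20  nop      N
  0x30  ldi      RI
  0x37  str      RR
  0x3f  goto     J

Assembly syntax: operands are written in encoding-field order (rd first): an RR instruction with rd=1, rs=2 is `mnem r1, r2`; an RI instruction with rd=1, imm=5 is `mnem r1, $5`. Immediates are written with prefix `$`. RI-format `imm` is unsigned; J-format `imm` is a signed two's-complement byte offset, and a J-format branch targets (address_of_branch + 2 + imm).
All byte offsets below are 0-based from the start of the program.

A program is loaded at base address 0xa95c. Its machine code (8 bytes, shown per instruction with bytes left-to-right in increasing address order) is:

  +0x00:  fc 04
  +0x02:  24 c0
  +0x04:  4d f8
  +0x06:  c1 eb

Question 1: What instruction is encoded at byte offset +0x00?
goto $4

@+00  big-endian(fc 04) = 0xfc04
  top 6b → 0x3f → goto [J]
  imm: (w>>0)&0x3ff=0x4 → $4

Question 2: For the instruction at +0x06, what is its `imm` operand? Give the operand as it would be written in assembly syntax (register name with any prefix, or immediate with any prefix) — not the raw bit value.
$43

@+06  big-endian(c1 eb) = 0xc1eb
  top 6b → 0x30 → ldi [RI]
  rd: (w>>6)&0xf=0x7 → r7
  imm: (w>>0)&0x3f=0x2b → $43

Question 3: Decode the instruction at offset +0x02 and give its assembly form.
off 0x02: read 24 c0 as big → 0x24c0
  opcode bits[15:10]=0x9: neg/R
  rd: (w>>6)&0xf=0x3 → r3

neg r3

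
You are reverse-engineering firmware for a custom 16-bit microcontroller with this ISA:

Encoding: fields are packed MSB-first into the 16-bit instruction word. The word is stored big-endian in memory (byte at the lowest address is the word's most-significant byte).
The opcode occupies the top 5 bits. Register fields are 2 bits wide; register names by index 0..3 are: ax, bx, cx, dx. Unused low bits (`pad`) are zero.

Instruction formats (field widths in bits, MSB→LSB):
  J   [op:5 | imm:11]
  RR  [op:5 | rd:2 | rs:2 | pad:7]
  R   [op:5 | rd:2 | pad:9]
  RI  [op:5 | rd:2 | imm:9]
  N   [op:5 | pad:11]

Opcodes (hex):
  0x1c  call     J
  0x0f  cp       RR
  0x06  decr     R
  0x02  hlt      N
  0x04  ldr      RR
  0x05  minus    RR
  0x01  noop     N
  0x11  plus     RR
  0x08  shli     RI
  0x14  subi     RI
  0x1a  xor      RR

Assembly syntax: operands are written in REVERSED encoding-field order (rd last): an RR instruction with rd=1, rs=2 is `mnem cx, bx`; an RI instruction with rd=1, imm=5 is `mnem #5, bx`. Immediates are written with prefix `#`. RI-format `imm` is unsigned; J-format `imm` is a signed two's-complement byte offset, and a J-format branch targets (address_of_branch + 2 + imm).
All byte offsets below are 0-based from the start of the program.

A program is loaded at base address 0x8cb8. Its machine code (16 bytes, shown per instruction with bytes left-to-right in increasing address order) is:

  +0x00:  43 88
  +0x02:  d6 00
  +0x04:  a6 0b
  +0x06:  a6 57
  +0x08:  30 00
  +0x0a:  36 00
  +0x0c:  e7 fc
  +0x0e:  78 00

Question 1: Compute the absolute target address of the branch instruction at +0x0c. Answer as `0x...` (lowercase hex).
@+0c  big-endian(e7 fc) = 0xe7fc
  op=0xe7fc>>11=0x1c ⇒ call (J)
  [10:0] imm=2044 (s11→-4) = #-4
  target = base 0x8cb8 + off 0x0c + 2 + imm -4 = 0x8cc2

0x8cc2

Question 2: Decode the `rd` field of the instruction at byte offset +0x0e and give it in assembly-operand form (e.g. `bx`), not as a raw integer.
[0e] 78 00 → 0x7800
  top 5b → 0xf → cp [RR]
  [10:9] rd=0 = ax
  [8:7] rs=0 = ax

ax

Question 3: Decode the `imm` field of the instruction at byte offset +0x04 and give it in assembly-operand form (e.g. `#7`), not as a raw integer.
[04] a6 0b → 0xa60b
  opcode bits[15:11]=0x14: subi/RI
  [10:9] rd=3 = dx
  [8:0] imm=11 = #11

#11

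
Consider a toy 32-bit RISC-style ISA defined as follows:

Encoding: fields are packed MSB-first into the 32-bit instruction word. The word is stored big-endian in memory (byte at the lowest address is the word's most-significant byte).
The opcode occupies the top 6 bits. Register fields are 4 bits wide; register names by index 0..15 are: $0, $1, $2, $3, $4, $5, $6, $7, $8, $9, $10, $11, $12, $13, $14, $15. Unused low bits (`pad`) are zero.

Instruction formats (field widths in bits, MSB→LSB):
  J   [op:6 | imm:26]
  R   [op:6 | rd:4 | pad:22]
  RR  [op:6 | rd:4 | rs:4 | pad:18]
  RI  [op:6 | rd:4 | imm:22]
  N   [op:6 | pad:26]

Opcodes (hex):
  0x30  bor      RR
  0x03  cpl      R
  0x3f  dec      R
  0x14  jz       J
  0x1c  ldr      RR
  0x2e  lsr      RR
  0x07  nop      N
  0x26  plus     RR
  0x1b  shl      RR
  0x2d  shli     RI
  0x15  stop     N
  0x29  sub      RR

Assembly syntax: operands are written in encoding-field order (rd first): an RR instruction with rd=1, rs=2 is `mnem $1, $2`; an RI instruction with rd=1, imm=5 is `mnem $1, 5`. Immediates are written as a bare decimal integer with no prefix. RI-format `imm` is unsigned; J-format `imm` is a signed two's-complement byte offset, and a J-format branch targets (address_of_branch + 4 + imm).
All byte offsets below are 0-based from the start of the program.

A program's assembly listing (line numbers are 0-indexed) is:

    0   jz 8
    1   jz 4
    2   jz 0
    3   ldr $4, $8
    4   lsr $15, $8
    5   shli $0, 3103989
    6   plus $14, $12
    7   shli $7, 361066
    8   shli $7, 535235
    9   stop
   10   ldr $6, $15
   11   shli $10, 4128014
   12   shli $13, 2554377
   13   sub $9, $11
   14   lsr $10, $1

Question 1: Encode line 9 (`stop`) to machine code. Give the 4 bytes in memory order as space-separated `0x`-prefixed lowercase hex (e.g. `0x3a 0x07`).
9. stop fields op=0x15:6|pad=0:26 → word 54000000h → 54 00 00 00

0x54 0x00 0x00 0x00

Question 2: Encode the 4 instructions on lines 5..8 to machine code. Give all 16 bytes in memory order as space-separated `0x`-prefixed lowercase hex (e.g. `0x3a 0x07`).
0xb4 0x2f 0x5c 0xf5 0x9b 0xb0 0x00 0x00 0xb5 0xc5 0x82 0x6a 0xb5 0xc8 0x2a 0xc3

L5: shli op=0x2d:6|rd=0:4|imm=3103989:22 ⇒ 0xb42f5cf5 ⇒ big b4 2f 5c f5
L6: plus op=0x26:6|rd=14:4|rs=12:4|pad=0:18 ⇒ 0x9bb00000 ⇒ big 9b b0 00 00
L7: shli op=0x2d:6|rd=7:4|imm=361066:22 ⇒ 0xb5c5826a ⇒ big b5 c5 82 6a
L8: shli op=0x2d:6|rd=7:4|imm=535235:22 ⇒ 0xb5c82ac3 ⇒ big b5 c8 2a c3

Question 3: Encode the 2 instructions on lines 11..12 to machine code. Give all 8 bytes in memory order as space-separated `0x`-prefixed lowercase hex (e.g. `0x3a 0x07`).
0xb6 0xbe 0xfd 0x0e 0xb7 0x66 0xfa 0x09

11. shli fields op=0x2d:6|rd=10:4|imm=4128014:22 → word b6befd0eh → b6 be fd 0e
12. shli fields op=0x2d:6|rd=13:4|imm=2554377:22 → word b766fa09h → b7 66 fa 09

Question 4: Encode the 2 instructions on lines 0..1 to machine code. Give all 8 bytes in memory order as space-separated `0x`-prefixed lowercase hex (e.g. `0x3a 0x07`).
line 0 (jz): pack op=0x14:6|imm=8:26 = 0x50000008; big→ 50 00 00 08
line 1 (jz): pack op=0x14:6|imm=4:26 = 0x50000004; big→ 50 00 00 04

0x50 0x00 0x00 0x08 0x50 0x00 0x00 0x04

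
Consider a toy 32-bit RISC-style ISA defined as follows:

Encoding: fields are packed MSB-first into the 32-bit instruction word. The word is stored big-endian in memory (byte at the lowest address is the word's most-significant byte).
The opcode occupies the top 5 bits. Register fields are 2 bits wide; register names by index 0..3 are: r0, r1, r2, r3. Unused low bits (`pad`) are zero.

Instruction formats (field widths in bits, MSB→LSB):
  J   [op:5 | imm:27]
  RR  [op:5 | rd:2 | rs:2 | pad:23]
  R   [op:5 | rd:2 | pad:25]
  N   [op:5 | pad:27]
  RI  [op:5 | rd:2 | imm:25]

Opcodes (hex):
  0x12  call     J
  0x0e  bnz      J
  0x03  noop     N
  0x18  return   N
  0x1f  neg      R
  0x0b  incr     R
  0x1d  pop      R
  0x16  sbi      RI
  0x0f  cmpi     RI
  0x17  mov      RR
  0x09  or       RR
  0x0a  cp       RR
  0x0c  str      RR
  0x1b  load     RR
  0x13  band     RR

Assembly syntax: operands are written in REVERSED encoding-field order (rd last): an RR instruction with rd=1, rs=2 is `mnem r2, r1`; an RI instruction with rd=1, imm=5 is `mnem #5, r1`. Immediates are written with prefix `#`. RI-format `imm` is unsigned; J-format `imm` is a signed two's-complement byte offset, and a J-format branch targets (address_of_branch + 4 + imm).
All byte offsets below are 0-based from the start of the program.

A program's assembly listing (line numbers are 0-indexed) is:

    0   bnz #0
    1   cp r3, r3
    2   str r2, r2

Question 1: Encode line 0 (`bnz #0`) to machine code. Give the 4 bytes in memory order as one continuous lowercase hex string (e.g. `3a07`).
70000000

L0: bnz op=0xe:5|imm=0:27 ⇒ 0x70000000 ⇒ big 70 00 00 00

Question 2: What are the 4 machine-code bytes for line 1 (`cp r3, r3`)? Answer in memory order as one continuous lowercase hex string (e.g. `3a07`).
line 1 (cp): pack op=0xa:5|rd=3:2|rs=3:2|pad=0:23 = 0x57800000; big→ 57 80 00 00

57800000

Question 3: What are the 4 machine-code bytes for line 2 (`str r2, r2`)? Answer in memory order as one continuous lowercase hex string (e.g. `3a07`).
65000000

line 2 (str): pack op=0xc:5|rd=2:2|rs=2:2|pad=0:23 = 0x65000000; big→ 65 00 00 00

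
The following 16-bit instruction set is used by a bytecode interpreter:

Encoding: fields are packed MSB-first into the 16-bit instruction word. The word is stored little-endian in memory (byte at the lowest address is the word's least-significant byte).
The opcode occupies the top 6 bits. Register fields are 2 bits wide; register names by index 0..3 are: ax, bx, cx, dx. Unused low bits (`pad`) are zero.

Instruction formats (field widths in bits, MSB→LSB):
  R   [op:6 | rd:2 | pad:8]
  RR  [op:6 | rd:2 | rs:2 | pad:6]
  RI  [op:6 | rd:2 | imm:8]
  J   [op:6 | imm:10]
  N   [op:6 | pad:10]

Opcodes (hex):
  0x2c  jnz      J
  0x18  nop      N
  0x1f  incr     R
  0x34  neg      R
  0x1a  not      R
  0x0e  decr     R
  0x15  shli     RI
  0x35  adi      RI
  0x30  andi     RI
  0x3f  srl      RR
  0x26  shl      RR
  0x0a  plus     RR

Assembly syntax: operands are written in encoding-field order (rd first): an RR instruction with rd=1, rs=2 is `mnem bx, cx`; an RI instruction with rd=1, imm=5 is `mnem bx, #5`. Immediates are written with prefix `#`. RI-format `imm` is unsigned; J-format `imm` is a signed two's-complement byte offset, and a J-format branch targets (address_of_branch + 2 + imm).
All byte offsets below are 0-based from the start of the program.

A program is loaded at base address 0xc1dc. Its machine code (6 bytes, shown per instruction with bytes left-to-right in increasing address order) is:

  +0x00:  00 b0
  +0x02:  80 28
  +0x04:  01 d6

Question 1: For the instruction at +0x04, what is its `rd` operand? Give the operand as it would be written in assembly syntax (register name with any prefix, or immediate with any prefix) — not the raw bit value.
cx

[04] 01 d6 → 0xd601
  op=0xd601>>10=0x35 ⇒ adi (RI)
  rd@[9:8]=0x2 ⇒ cx
  imm@[7:0]=0x1 ⇒ #1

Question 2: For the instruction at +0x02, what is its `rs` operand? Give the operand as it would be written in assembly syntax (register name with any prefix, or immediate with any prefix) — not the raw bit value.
cx

off 0x02: read 80 28 as little → 0x2880
  top 6b → 0xa → plus [RR]
  rd@[9:8]=0x0 ⇒ ax
  rs@[7:6]=0x2 ⇒ cx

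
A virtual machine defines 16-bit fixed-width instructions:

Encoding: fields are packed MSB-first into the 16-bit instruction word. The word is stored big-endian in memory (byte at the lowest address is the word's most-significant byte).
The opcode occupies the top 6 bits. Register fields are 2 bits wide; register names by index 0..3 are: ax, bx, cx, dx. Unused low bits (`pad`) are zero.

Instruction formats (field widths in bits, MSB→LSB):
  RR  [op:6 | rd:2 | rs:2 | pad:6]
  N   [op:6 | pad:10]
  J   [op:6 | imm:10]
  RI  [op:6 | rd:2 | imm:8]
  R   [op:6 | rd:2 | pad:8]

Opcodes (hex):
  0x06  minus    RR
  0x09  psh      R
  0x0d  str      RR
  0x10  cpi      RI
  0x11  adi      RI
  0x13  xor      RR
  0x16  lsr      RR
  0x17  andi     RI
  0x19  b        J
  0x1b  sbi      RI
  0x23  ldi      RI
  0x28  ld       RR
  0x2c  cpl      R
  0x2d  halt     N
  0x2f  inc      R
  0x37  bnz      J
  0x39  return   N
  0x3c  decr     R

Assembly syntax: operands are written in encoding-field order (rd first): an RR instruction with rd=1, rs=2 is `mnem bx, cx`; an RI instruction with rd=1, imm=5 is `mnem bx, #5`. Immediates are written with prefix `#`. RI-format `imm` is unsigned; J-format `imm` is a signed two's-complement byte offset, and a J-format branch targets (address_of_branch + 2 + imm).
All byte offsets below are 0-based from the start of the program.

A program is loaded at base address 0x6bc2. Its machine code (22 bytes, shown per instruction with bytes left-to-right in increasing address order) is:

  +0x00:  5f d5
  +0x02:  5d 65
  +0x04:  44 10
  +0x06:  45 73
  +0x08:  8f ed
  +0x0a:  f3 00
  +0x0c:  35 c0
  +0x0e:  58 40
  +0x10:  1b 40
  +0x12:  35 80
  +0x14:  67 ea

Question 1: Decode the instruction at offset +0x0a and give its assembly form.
off 0x0a: read f3 00 as big → 0xf300
  top 6b → 0x3c → decr [R]
  rd@[9:8]=0x3 ⇒ dx

decr dx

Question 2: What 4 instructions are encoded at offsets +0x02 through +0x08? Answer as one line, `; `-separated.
andi bx, #101; adi ax, #16; adi bx, #115; ldi dx, #237

@+02  big-endian(5d 65) = 0x5d65
  top 6b → 0x17 → andi [RI]
  rd: (w>>8)&0x3=0x1 → bx
  imm: (w>>0)&0xff=0x65 → #101
@+04  big-endian(44 10) = 0x4410
  top 6b → 0x11 → adi [RI]
  rd: (w>>8)&0x3=0x0 → ax
  imm: (w>>0)&0xff=0x10 → #16
@+06  big-endian(45 73) = 0x4573
  top 6b → 0x11 → adi [RI]
  rd: (w>>8)&0x3=0x1 → bx
  imm: (w>>0)&0xff=0x73 → #115
@+08  big-endian(8f ed) = 0x8fed
  top 6b → 0x23 → ldi [RI]
  rd: (w>>8)&0x3=0x3 → dx
  imm: (w>>0)&0xff=0xed → #237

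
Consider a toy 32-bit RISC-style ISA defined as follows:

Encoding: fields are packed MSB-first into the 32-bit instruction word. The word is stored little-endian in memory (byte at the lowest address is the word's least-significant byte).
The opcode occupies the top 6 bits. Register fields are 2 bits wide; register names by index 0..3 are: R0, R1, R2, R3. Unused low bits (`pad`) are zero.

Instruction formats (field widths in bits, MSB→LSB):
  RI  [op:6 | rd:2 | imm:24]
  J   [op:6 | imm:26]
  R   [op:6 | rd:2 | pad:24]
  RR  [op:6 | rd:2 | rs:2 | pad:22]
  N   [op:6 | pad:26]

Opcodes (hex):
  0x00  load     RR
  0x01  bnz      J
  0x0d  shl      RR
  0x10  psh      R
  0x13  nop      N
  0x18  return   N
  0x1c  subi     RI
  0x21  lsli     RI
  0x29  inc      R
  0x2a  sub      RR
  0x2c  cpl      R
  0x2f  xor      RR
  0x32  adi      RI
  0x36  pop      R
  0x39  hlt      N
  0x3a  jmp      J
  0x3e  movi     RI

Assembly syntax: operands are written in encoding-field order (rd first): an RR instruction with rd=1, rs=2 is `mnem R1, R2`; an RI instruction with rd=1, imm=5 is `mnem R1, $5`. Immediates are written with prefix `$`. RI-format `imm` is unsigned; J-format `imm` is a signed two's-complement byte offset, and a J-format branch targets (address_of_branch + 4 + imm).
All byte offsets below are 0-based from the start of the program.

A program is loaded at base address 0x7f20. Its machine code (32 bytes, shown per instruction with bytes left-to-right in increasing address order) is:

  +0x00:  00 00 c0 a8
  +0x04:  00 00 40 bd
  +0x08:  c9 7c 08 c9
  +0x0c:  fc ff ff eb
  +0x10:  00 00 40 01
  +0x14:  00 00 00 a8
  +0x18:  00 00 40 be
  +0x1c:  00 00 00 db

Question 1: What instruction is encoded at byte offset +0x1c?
pop R3

off 0x1c: read 00 00 00 db as little → 0xdb000000
  opcode bits[31:26]=0x36: pop/R
  rd@[25:24]=0x3 ⇒ R3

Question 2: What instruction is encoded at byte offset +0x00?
sub R0, R3

[00] 00 00 c0 a8 → 0xa8c00000
  opcode bits[31:26]=0x2a: sub/RR
  rd: (w>>24)&0x3=0x0 → R0
  rs: (w>>22)&0x3=0x3 → R3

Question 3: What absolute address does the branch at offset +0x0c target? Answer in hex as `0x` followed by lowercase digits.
off 0x0c: read fc ff ff eb as little → 0xebfffffc
  op=0xebfffffc>>26=0x3a ⇒ jmp (J)
  [25:0] imm=67108860 (s26→-4) = $-4
  target = base 0x7f20 + off 0x0c + 4 + imm -4 = 0x7f2c

0x7f2c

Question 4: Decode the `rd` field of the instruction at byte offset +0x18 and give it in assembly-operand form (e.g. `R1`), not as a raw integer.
@+18  little-endian(00 00 40 be) = 0xbe400000
  op=0xbe400000>>26=0x2f ⇒ xor (RR)
  rd@[25:24]=0x2 ⇒ R2
  rs@[23:22]=0x1 ⇒ R1

R2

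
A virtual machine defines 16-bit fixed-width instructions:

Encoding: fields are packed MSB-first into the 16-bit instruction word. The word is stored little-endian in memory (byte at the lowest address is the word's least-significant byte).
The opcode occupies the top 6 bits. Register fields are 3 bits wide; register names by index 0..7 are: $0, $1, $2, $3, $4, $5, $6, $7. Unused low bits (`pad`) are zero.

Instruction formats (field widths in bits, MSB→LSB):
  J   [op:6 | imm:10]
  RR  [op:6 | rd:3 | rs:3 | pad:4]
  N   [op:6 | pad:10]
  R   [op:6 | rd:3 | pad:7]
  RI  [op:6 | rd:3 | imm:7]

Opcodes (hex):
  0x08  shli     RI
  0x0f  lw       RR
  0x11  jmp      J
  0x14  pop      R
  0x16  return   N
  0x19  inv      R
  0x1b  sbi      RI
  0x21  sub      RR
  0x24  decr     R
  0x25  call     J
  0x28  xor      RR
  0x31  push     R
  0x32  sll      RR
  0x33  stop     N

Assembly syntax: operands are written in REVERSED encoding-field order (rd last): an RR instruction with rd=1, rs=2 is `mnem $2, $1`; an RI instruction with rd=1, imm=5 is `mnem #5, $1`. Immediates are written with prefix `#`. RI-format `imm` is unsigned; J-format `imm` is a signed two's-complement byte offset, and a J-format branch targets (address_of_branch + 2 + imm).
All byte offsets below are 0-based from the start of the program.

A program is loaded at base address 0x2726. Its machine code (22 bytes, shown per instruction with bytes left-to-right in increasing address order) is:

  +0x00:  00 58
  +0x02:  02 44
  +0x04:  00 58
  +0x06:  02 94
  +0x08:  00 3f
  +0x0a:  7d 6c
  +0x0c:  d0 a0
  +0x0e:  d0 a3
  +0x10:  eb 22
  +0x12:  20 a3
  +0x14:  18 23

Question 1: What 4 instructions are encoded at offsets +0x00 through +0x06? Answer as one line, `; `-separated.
return; jmp #2; return; call #2

@+00  little-endian(00 58) = 0x5800
  opcode bits[15:10]=0x16: return/N
@+02  little-endian(02 44) = 0x4402
  opcode bits[15:10]=0x11: jmp/J
  imm: (w>>0)&0x3ff=0x2 → #2
@+04  little-endian(00 58) = 0x5800
  opcode bits[15:10]=0x16: return/N
@+06  little-endian(02 94) = 0x9402
  opcode bits[15:10]=0x25: call/J
  imm: (w>>0)&0x3ff=0x2 → #2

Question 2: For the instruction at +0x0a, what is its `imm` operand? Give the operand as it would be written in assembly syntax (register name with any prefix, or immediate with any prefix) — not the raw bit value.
[0a] 7d 6c → 0x6c7d
  top 6b → 0x1b → sbi [RI]
  rd: (w>>7)&0x7=0x0 → $0
  imm: (w>>0)&0x7f=0x7d → #125

#125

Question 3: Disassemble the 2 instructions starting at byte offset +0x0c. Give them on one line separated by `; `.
+0x0c: d0 a0 ⇒ word 0xa0d0 (little)
  top 6b → 0x28 → xor [RR]
  [9:7] rd=1 = $1
  [6:4] rs=5 = $5
+0x0e: d0 a3 ⇒ word 0xa3d0 (little)
  top 6b → 0x28 → xor [RR]
  [9:7] rd=7 = $7
  [6:4] rs=5 = $5

xor $5, $1; xor $5, $7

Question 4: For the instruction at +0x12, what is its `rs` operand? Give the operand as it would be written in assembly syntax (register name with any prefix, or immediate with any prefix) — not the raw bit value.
$2

off 0x12: read 20 a3 as little → 0xa320
  opcode bits[15:10]=0x28: xor/RR
  rd: (w>>7)&0x7=0x6 → $6
  rs: (w>>4)&0x7=0x2 → $2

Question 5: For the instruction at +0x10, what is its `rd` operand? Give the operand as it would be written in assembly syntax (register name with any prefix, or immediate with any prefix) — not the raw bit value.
$5

@+10  little-endian(eb 22) = 0x22eb
  opcode bits[15:10]=0x8: shli/RI
  [9:7] rd=5 = $5
  [6:0] imm=107 = #107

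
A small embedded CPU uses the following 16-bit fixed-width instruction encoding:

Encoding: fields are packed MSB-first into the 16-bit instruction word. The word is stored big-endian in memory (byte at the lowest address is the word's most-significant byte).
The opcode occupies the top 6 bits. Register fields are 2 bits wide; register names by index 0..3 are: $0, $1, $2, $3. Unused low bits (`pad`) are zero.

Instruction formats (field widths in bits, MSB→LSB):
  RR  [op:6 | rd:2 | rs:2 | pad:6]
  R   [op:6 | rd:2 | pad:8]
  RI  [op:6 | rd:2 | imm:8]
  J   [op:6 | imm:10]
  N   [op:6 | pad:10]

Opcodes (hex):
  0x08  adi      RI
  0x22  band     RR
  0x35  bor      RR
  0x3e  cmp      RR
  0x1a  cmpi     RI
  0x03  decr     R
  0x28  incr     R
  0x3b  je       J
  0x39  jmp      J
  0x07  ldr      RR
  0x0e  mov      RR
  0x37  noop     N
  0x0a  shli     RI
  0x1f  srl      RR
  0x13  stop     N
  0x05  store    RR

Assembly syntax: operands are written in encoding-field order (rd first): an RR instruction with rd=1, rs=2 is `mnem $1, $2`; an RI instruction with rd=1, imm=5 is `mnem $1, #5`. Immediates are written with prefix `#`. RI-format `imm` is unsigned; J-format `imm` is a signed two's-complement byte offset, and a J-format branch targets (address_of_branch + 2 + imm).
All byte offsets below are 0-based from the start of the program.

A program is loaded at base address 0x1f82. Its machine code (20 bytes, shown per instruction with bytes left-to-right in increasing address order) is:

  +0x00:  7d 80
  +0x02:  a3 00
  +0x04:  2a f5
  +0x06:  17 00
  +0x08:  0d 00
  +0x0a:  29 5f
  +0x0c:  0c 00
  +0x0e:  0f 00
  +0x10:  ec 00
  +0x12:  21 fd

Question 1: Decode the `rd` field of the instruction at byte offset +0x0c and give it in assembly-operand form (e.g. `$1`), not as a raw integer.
+0x0c: 0c 00 ⇒ word 0x0c00 (big)
  top 6b → 0x3 → decr [R]
  rd@[9:8]=0x0 ⇒ $0

$0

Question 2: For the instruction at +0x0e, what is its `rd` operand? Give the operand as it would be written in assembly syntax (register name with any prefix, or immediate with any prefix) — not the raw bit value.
$3

@+0e  big-endian(0f 00) = 0x0f00
  op=0x0f00>>10=0x3 ⇒ decr (R)
  rd: (w>>8)&0x3=0x3 → $3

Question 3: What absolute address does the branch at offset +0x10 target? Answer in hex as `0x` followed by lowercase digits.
[10] ec 00 → 0xec00
  opcode bits[15:10]=0x3b: je/J
  imm: (w>>0)&0x3ff=0x0 → #0
  target = base 0x1f82 + off 0x10 + 2 + imm 0 = 0x1f94

0x1f94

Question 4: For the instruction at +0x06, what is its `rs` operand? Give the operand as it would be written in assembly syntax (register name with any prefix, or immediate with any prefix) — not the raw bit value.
[06] 17 00 → 0x1700
  opcode bits[15:10]=0x5: store/RR
  [9:8] rd=3 = $3
  [7:6] rs=0 = $0

$0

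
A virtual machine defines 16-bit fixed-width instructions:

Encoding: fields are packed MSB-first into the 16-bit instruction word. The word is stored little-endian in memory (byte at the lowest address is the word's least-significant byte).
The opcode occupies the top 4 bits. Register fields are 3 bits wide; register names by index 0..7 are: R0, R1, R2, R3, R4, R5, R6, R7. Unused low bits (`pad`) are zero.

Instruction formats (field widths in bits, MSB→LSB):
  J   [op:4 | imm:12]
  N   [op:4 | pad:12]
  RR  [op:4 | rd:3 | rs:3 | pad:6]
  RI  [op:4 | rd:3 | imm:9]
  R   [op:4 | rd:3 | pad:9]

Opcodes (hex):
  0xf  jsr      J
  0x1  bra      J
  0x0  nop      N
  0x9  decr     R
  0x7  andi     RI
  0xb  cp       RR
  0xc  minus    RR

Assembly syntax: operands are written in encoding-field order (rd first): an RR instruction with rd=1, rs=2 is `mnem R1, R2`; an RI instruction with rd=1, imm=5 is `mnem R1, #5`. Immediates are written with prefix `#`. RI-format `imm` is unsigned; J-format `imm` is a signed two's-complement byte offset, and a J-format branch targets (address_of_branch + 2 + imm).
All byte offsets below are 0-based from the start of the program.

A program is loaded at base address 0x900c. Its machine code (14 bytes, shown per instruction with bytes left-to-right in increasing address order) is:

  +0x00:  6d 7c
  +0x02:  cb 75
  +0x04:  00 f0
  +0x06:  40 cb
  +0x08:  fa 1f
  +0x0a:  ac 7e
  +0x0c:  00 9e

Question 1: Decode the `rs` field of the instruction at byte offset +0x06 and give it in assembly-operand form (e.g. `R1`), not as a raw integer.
R5

+0x06: 40 cb ⇒ word 0xcb40 (little)
  op=0xcb40>>12=0xc ⇒ minus (RR)
  [11:9] rd=5 = R5
  [8:6] rs=5 = R5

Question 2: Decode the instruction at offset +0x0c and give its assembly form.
off 0x0c: read 00 9e as little → 0x9e00
  opcode bits[15:12]=0x9: decr/R
  rd@[11:9]=0x7 ⇒ R7

decr R7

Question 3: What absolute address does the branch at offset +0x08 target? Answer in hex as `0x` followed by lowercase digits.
+0x08: fa 1f ⇒ word 0x1ffa (little)
  op=0x1ffa>>12=0x1 ⇒ bra (J)
  imm: (w>>0)&0xfff=0xffa (s12→-6) → #-6
  target = base 0x900c + off 0x08 + 2 + imm -6 = 0x9010

0x9010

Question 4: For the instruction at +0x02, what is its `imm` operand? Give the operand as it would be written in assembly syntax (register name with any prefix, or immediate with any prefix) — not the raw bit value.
#459

@+02  little-endian(cb 75) = 0x75cb
  top 4b → 0x7 → andi [RI]
  [11:9] rd=2 = R2
  [8:0] imm=459 = #459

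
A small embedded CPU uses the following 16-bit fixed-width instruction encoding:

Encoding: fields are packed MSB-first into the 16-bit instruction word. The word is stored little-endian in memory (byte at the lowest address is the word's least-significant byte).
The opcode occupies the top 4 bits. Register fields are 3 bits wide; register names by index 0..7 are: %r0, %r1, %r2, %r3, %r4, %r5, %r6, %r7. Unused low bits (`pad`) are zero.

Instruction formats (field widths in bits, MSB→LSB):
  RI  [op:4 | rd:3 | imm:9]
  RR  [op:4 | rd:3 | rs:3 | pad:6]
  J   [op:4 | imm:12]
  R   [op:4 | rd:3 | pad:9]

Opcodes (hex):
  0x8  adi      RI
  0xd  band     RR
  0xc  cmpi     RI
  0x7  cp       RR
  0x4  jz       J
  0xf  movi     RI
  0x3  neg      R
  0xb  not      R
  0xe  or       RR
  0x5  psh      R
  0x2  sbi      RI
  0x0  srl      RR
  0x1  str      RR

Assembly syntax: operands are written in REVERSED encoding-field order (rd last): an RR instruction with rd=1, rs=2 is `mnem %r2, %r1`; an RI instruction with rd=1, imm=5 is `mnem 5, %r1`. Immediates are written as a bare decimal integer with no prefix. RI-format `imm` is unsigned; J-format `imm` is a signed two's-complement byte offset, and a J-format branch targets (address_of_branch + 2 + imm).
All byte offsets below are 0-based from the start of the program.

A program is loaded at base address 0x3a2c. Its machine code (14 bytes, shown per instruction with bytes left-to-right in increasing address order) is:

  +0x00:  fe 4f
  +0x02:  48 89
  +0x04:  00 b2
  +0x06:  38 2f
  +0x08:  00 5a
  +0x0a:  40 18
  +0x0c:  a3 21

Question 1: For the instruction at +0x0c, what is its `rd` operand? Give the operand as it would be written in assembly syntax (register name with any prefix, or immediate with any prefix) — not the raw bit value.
+0x0c: a3 21 ⇒ word 0x21a3 (little)
  op=0x21a3>>12=0x2 ⇒ sbi (RI)
  rd: (w>>9)&0x7=0x0 → %r0
  imm: (w>>0)&0x1ff=0x1a3 → 419

%r0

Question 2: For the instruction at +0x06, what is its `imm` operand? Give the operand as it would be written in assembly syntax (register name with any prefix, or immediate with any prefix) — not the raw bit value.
312

+0x06: 38 2f ⇒ word 0x2f38 (little)
  top 4b → 0x2 → sbi [RI]
  rd@[11:9]=0x7 ⇒ %r7
  imm@[8:0]=0x138 ⇒ 312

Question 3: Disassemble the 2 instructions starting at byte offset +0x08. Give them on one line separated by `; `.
psh %r5; str %r1, %r4

off 0x08: read 00 5a as little → 0x5a00
  op=0x5a00>>12=0x5 ⇒ psh (R)
  rd@[11:9]=0x5 ⇒ %r5
off 0x0a: read 40 18 as little → 0x1840
  op=0x1840>>12=0x1 ⇒ str (RR)
  rd@[11:9]=0x4 ⇒ %r4
  rs@[8:6]=0x1 ⇒ %r1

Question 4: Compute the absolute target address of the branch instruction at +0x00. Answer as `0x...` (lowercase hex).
0x3a2c

@+00  little-endian(fe 4f) = 0x4ffe
  opcode bits[15:12]=0x4: jz/J
  imm@[11:0]=0xffe (s12→-2) ⇒ -2
  target = base 0x3a2c + off 0x00 + 2 + imm -2 = 0x3a2c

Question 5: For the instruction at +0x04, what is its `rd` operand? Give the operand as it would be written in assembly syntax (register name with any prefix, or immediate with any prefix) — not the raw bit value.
%r1

@+04  little-endian(00 b2) = 0xb200
  opcode bits[15:12]=0xb: not/R
  [11:9] rd=1 = %r1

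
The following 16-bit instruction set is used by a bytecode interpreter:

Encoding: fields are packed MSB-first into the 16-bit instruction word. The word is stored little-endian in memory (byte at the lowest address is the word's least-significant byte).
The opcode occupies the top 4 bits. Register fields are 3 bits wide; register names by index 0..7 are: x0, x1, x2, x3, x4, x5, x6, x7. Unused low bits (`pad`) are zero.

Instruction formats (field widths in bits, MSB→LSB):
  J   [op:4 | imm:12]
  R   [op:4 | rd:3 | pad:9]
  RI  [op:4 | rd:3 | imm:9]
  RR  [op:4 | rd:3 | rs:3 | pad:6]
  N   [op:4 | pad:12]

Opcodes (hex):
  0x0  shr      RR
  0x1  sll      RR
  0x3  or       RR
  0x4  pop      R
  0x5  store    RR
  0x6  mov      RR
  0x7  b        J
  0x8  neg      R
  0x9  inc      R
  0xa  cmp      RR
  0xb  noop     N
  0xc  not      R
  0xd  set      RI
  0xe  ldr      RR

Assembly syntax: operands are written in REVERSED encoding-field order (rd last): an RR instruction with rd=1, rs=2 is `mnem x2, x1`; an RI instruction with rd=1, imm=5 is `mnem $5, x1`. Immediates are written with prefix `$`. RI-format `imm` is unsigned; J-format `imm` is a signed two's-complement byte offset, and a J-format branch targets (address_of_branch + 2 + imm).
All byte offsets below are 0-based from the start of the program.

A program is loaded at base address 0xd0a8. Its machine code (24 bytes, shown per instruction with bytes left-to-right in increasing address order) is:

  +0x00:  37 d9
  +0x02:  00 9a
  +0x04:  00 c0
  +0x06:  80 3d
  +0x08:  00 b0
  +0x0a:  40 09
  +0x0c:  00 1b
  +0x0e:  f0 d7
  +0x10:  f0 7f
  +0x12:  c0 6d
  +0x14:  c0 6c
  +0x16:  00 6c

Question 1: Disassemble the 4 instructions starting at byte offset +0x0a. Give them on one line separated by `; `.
+0x0a: 40 09 ⇒ word 0x0940 (little)
  op=0x0940>>12=0x0 ⇒ shr (RR)
  rd@[11:9]=0x4 ⇒ x4
  rs@[8:6]=0x5 ⇒ x5
+0x0c: 00 1b ⇒ word 0x1b00 (little)
  op=0x1b00>>12=0x1 ⇒ sll (RR)
  rd@[11:9]=0x5 ⇒ x5
  rs@[8:6]=0x4 ⇒ x4
+0x0e: f0 d7 ⇒ word 0xd7f0 (little)
  op=0xd7f0>>12=0xd ⇒ set (RI)
  rd@[11:9]=0x3 ⇒ x3
  imm@[8:0]=0x1f0 ⇒ $496
+0x10: f0 7f ⇒ word 0x7ff0 (little)
  op=0x7ff0>>12=0x7 ⇒ b (J)
  imm@[11:0]=0xff0 (s12→-16) ⇒ $-16

shr x5, x4; sll x4, x5; set $496, x3; b $-16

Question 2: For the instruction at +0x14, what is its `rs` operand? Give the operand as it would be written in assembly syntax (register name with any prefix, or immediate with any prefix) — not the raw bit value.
x3

@+14  little-endian(c0 6c) = 0x6cc0
  opcode bits[15:12]=0x6: mov/RR
  rd@[11:9]=0x6 ⇒ x6
  rs@[8:6]=0x3 ⇒ x3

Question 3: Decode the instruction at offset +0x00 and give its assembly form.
@+00  little-endian(37 d9) = 0xd937
  top 4b → 0xd → set [RI]
  rd: (w>>9)&0x7=0x4 → x4
  imm: (w>>0)&0x1ff=0x137 → $311

set $311, x4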